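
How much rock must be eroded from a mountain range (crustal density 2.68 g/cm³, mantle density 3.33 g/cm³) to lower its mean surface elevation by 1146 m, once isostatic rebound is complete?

5870 m

Net drop Δ = e − u = e − e ρ_c/ρ_m = e (ρ_m − ρ_c)/ρ_m.
e = Δ ρ_m/(ρ_m − ρ_c) = 1146 m × 3.33/0.65 = 5870 m.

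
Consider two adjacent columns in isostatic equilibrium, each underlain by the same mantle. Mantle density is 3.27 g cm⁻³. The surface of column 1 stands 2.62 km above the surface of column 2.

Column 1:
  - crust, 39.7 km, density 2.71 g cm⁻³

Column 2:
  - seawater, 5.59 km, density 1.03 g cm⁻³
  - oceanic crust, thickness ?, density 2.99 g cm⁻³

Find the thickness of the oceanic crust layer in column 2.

4.08 km

Take the compensation level at the base of the deeper column (depth z_c below the surface of column 1) and equate Σ ρ_i t_i down to z_c; mantle fills any gap and the z_c terms cancel.
Column 1: 39.7×2.71 + (z_c − 39.7)×3.27
Column 2: 2.62×0 + 5.59×1.03 + x×2.99 + (z_c − 2.62 − 5.59 − x)×3.27
The z_c×3.27 term appears on both sides and cancels. Collect the known terms of each column as K = Σ(ρt)_known − 3.27 × (depth of known layers): K_1 = 107.587 − 3.27×39.7 = −22.232; K_2 = 5.7577 − 3.27×(2.62 + 5.59) = −21.089.
Balance: K_1 = K_2 − x×(3.27 − 2.99), so x = (K_2 − K_1)/(3.27 − 2.99) = 1.143/0.28 = 4.08 km.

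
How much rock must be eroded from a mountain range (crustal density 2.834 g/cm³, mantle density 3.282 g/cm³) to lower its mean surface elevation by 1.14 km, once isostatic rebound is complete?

Net drop Δ = e − u = e − e ρ_c/ρ_m = e (ρ_m − ρ_c)/ρ_m.
e = Δ ρ_m/(ρ_m − ρ_c) = 1.14 km × 3.282/0.448 = 8.35 km.

8.35 km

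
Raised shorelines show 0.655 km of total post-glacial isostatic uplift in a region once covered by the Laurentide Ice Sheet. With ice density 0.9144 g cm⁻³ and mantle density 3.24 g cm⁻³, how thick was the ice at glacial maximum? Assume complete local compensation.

u = t ρ_ice/ρ_m → t = u ρ_m/ρ_ice = 0.655 km × 3.24/0.9144 = 2.32 km.

2.32 km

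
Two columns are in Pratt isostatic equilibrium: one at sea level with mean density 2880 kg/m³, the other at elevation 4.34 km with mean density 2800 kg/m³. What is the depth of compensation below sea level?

152 km

ρ_ref D = ρ (D + h) → D (ρ_ref − ρ) = ρ h.
D = ρ h/(ρ_ref − ρ) = 2800 × 4.34 km/(2880 − 2800) = 152 km.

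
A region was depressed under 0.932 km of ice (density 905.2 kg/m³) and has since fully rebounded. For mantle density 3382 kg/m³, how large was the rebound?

Removing the load lets mantle flow back in; uplift u satisfies ρ_ice t = ρ_m u.
u = t ρ_ice/ρ_m = 0.932 km × 905.2/3382 = 0.249 km.

0.249 km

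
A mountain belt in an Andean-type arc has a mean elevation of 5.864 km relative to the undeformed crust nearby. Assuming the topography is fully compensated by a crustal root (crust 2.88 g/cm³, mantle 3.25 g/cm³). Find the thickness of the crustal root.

For local isostatic compensation: the weight of the topography is balanced by the buoyancy of the root, ρ_c h = (ρ_m − ρ_c) r.
r = h · ρ_c / (ρ_m − ρ_c) = 5.864 km × 2.88 / (3.25 − 2.88) = 45.6 km.

45.6 km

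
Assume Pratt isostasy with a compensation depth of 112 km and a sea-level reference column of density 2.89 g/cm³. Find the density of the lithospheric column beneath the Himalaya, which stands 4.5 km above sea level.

Pratt balance: ρ_ref D = ρ (D + h).
ρ = ρ_ref D/(D + h) = 2.89 × 112 km/(112 km + 4.5 km) = 2.78 g/cm³.

2.78 g/cm³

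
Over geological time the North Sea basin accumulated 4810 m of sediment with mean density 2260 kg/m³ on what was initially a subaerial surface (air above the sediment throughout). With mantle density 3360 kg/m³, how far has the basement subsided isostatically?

Subaerial load: s = t ρ_sed / ρ_m = 4810 m × 2260/3360 = 3240 m.

3240 m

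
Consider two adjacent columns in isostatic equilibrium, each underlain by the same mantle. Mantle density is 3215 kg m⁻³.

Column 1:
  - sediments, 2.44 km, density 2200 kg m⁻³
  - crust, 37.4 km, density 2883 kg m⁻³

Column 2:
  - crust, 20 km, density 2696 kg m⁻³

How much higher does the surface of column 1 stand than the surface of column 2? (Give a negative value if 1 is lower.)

For any compensation level in the mantle, the mantle terms cancel and isostasy reduces to e = (Σt_1 − Σt_2) − (Σ(ρt)_1 − Σ(ρt)_2) / ρ_m.
Σt_1 = 39.84 km; Σt_2 = 20 km; Σ(ρt)_1 = 113192.2; Σ(ρt)_2 = 53920 (in km·kg m⁻³).
e = (39.84 − 20) − (113192.2 − 53920) / 3215 = 1.4 km.

1.4 km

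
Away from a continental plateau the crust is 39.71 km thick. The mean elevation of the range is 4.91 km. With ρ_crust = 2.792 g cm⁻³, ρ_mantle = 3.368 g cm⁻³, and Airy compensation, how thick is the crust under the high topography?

68.4 km

Root depth r = h ρ_c / (ρ_m − ρ_c) = 4.91 km × 2.792 / 0.576 = 23.8 km.
Total thickness = T + h + r = 39.71 km + 4.91 km + 23.8 km = 68.4 km.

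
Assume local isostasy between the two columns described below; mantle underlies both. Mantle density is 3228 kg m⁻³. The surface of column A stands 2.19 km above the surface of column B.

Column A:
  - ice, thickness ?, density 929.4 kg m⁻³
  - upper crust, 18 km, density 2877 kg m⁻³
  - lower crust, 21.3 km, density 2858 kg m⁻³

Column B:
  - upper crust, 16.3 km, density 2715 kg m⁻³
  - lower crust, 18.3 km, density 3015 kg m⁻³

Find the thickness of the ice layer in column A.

Take the compensation level at the base of the deeper column (depth z_c below the surface of column A) and equate Σ ρ_i t_i down to z_c; mantle fills any gap and the z_c terms cancel.
Column A: x×929.4 + 18×2877 + 21.3×2858 + (z_c − 39.3 − x)×3228
Column B: 2.19×0 + 16.3×2715 + 18.3×3015 + (z_c − 2.19 − 34.6)×3228
The z_c×3228 term appears on both sides and cancels. Collect the known terms of each column as K = Σ(ρt)_known − 3228 × (depth of known layers): K_A = 112661.4 − 3228×39.3 = −14199; K_B = 99429 − 3228×(2.19 + 34.6) = −19329.12.
Balance: K_A − x×(3228 − 929.4) = K_B, so x = (K_A − K_B)/(3228 − 929.4) = 5130.12/2298.6 = 2.23 km.

2.23 km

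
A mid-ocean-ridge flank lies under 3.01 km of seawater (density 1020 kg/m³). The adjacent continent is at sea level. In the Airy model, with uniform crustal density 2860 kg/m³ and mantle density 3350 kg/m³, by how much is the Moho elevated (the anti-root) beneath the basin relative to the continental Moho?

11.3 km

Balancing pressure at the compensation depth: replacing crust with seawater at the top is compensated by replacing crust with mantle at the base: d (ρ_c − ρ_w) = a (ρ_m − ρ_c).
a = d (ρ_c − ρ_w)/(ρ_m − ρ_c) = 3.01 km × 1840/490 = 11.3 km.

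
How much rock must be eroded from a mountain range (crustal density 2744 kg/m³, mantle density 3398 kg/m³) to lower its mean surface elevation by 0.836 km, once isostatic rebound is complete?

Net drop Δ = e − u = e − e ρ_c/ρ_m = e (ρ_m − ρ_c)/ρ_m.
e = Δ ρ_m/(ρ_m − ρ_c) = 0.836 km × 3398/654 = 4.34 km.

4.34 km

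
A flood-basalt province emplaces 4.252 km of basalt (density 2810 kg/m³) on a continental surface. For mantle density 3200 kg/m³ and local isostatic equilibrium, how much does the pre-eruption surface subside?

3.73 km

Subaerial loading: s = t ρ_load / ρ_m.
s = 4.252 km × 2810/3200 = 3.73 km.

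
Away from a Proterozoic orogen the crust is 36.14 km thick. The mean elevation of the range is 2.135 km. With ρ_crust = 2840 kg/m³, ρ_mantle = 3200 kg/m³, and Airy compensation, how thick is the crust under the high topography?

55.1 km

Root depth r = h ρ_c / (ρ_m − ρ_c) = 2.135 km × 2840 / 360 = 16.84 km.
Total thickness = T + h + r = 36.14 km + 2.135 km + 16.84 km = 55.1 km.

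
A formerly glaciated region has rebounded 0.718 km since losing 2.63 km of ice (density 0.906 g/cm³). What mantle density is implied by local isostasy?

ρ_m = ρ_ice t / u = 0.906 × 2.63 km/0.718 km = 3.32 g/cm³.

3.32 g/cm³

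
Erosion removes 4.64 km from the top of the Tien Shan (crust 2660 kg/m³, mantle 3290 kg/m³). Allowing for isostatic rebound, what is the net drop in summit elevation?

0.889 km

Rebound u = e ρ_c/ρ_m = 4.64 km × 2660/3290 = 3.751 km.
Net surface drop = e − u = 4.64 km − 3.751 km = e (ρ_m − ρ_c)/ρ_m = 0.889 km.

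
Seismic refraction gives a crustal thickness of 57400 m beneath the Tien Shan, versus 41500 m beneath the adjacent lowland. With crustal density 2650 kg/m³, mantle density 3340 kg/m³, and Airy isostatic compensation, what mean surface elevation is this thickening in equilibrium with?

Excess crust Δ = 57400 m − 41500 m = 15900 m, split between elevation h and root r with h + r = Δ.
Airy balance ρ_c h = (ρ_m − ρ_c) r gives r = h ρ_c/(ρ_m − ρ_c), so h (1 + ρ_c/(ρ_m − ρ_c)) = Δ, i.e. h = Δ (ρ_m − ρ_c)/ρ_m.
h = 15900 m × 690/3340 = 3280 m.

3280 m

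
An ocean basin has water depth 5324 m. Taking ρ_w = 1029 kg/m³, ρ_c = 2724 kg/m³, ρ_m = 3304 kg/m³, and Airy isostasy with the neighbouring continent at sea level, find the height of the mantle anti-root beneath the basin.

By Archimedes' principle applied to the lithosphere: replacing crust with seawater at the top is compensated by replacing crust with mantle at the base: d (ρ_c − ρ_w) = a (ρ_m − ρ_c).
a = d (ρ_c − ρ_w)/(ρ_m − ρ_c) = 5324 m × 1695/580 = 15600 m.

15600 m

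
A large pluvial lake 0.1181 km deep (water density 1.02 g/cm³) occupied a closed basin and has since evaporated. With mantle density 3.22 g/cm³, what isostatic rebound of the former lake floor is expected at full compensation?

u = d ρ_w/ρ_m = 0.1181 km × 1.02/3.22 = 0.0374 km.

0.0374 km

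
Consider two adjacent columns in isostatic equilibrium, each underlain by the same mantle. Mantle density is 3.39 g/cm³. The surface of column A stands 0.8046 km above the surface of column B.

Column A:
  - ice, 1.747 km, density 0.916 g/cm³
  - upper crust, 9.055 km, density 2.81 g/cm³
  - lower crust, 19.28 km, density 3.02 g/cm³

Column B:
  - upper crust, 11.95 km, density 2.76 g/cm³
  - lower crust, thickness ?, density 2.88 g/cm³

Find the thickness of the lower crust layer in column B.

Take the compensation level at the base of the deeper column (depth z_c below the surface of column A) and equate Σ ρ_i t_i down to z_c; mantle fills any gap and the z_c terms cancel.
Column A: 1.747×0.916 + 9.055×2.81 + 19.28×3.02 + (z_c − 30.082)×3.39
Column B: 0.8046×0 + 11.95×2.76 + x×2.88 + (z_c − 0.8046 − 11.95 − x)×3.39
The z_c×3.39 term appears on both sides and cancels. Collect the known terms of each column as K = Σ(ρt)_known − 3.39 × (depth of known layers): K_A = 85.270402 − 3.39×30.082 = −16.707578; K_B = 32.982 − 3.39×(0.8046 + 11.95) = −10.256094.
Balance: K_A = K_B − x×(3.39 − 2.88), so x = (K_B − K_A)/(3.39 − 2.88) = 6.45148/0.51 = 12.6 km.

12.6 km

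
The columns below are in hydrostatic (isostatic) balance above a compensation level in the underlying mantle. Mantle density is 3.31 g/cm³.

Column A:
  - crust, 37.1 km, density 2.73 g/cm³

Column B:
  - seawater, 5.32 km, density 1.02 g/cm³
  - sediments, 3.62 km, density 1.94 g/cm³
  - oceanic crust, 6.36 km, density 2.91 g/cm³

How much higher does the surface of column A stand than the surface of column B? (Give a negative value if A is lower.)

For any compensation level in the mantle, the mantle terms cancel and isostasy reduces to e = (Σt_A − Σt_B) − (Σ(ρt)_A − Σ(ρt)_B) / ρ_m.
Σt_A = 37.1 km; Σt_B = 15.3 km; Σ(ρt)_A = 101.283; Σ(ρt)_B = 30.9568 (in km·g/cm³).
e = (37.1 − 15.3) − (101.283 − 30.9568) / 3.31 = 0.553 km.

0.553 km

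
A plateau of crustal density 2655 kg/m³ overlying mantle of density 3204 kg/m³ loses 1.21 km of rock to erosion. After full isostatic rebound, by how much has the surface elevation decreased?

Rebound u = e ρ_c/ρ_m = 1.21 km × 2655/3204 = 1.003 km.
Net surface drop = e − u = 1.21 km − 1.003 km = e (ρ_m − ρ_c)/ρ_m = 0.207 km.

0.207 km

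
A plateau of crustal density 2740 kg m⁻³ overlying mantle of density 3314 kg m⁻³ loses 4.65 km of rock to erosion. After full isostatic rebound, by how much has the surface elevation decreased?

Rebound u = e ρ_c/ρ_m = 4.65 km × 2740/3314 = 3.845 km.
Net surface drop = e − u = 4.65 km − 3.845 km = e (ρ_m − ρ_c)/ρ_m = 0.805 km.

0.805 km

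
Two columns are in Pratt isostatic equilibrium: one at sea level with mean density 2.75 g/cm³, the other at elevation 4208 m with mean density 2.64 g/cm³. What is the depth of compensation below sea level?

ρ_ref D = ρ (D + h) → D (ρ_ref − ρ) = ρ h.
D = ρ h/(ρ_ref − ρ) = 2.64 × 4208 m/(2.75 − 2.64) = 101000 m.

101000 m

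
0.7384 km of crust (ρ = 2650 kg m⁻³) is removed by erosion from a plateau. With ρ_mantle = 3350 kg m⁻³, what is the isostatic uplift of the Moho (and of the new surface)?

Unloading: uplift u = e ρ_c/ρ_m = 0.7384 km × 2650/3350 = 0.584 km.

0.584 km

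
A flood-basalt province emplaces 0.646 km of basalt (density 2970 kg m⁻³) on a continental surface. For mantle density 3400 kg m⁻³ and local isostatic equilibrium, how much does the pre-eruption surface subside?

0.564 km

Subaerial loading: s = t ρ_load / ρ_m.
s = 0.646 km × 2970/3400 = 0.564 km.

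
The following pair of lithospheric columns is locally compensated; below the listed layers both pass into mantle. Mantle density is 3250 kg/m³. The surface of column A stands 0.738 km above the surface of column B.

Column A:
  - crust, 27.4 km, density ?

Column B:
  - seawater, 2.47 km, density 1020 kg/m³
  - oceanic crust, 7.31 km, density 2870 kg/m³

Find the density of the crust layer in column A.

2860 kg/m³

Take the compensation level at the base of the deeper column (depth z_c below the surface of column A) and equate Σ ρ_i t_i down to z_c; mantle fills any gap and the z_c terms cancel.
Column A: 27.4×ρ + (z_c − 27.4)×3250
Column B: 0.738×0 + 2.47×1020 + 7.31×2870 + (z_c − 0.738 − 9.78)×3250
The z_c×3250 term appears on both sides and cancels. Collect the known terms of each column as K = Σ(ρt)_known − 3250 × (depth of known layers): K_A = 0 − 3250×27.4 = −89050; K_B = 23499.1 − 3250×(0.738 + 9.78) = −10684.4.
Balance: K_A + 27.4×ρ = K_B, so ρ = (K_B − K_A)/27.4 = 78365.6/27.4 = 2860 kg/m³.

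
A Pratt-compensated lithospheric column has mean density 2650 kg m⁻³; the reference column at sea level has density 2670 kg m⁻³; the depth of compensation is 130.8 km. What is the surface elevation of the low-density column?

0.987 km

ρ_ref D = ρ (D + h) → h = D (ρ_ref − ρ)/ρ.
h = 130.8 km × (2670 − 2650)/2650 = 0.987 km.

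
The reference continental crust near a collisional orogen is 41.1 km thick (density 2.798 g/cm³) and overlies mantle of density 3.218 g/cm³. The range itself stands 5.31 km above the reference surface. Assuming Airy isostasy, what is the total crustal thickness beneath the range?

Root depth r = h ρ_c / (ρ_m − ρ_c) = 5.31 km × 2.798 / 0.42 = 35.37 km.
Total thickness = T + h + r = 41.1 km + 5.31 km + 35.37 km = 81.8 km.

81.8 km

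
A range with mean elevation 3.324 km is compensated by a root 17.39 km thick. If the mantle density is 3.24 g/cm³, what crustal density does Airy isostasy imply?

ρ_c h = (ρ_m − ρ_c) r → ρ_c (h + r) = ρ_m r → ρ_c = ρ_m r / (h + r).
ρ_c = 3.24 × 17.39 km / (3.324 km + 17.39 km) = 2.72 g/cm³.

2.72 g/cm³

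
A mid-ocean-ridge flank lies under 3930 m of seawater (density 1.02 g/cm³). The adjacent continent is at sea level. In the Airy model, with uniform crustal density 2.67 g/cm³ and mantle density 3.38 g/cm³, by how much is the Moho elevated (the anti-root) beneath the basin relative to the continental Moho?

By Archimedes' principle applied to the lithosphere: replacing crust with seawater at the top is compensated by replacing crust with mantle at the base: d (ρ_c − ρ_w) = a (ρ_m − ρ_c).
a = d (ρ_c − ρ_w)/(ρ_m − ρ_c) = 3930 m × 1.65/0.71 = 9130 m.

9130 m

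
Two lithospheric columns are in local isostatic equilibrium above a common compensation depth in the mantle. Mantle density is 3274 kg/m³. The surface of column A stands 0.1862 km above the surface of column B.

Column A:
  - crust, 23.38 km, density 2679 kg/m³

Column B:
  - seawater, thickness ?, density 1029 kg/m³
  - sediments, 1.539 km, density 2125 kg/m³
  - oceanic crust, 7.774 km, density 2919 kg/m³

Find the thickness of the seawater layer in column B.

Take the compensation level at the base of the deeper column (depth z_c below the surface of column A) and equate Σ ρ_i t_i down to z_c; mantle fills any gap and the z_c terms cancel.
Column A: 23.38×2679 + (z_c − 23.38)×3274
Column B: 0.1862×0 + x×1029 + 1.539×2125 + 7.774×2919 + (z_c − 0.1862 − 9.313 − x)×3274
The z_c×3274 term appears on both sides and cancels. Collect the known terms of each column as K = Σ(ρt)_known − 3274 × (depth of known layers): K_A = 62635.02 − 3274×23.38 = −13911.1; K_B = 25962.681 − 3274×(0.1862 + 9.313) = −5137.6998.
Balance: K_A = K_B − x×(3274 − 1029), so x = (K_B − K_A)/(3274 − 1029) = 8773.4/2245 = 3.91 km.

3.91 km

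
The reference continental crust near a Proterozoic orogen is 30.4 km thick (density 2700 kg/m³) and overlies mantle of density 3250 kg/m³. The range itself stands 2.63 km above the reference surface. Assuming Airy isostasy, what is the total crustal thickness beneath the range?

Root depth r = h ρ_c / (ρ_m − ρ_c) = 2.63 km × 2700 / 550 = 12.91 km.
Total thickness = T + h + r = 30.4 km + 2.63 km + 12.91 km = 45.9 km.

45.9 km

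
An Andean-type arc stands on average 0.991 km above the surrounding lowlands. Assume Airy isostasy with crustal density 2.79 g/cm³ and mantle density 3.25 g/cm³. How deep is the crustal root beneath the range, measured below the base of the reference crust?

6.01 km

Isostatic balance requires: the weight of the topography is balanced by the buoyancy of the root, ρ_c h = (ρ_m − ρ_c) r.
r = h · ρ_c / (ρ_m − ρ_c) = 0.991 km × 2.79 / (3.25 − 2.79) = 6.01 km.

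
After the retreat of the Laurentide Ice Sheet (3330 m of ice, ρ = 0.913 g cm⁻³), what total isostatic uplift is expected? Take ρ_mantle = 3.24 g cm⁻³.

938 m

Removing the load lets mantle flow back in; uplift u satisfies ρ_ice t = ρ_m u.
u = t ρ_ice/ρ_m = 3330 m × 0.913/3.24 = 938 m.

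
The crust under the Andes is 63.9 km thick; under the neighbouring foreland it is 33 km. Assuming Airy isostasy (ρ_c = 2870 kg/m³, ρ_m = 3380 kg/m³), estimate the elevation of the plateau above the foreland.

4.66 km

Excess crust Δ = 63.9 km − 33 km = 30.9 km, split between elevation h and root r with h + r = Δ.
Airy balance ρ_c h = (ρ_m − ρ_c) r gives r = h ρ_c/(ρ_m − ρ_c), so h (1 + ρ_c/(ρ_m − ρ_c)) = Δ, i.e. h = Δ (ρ_m − ρ_c)/ρ_m.
h = 30.9 km × 510/3380 = 4.66 km.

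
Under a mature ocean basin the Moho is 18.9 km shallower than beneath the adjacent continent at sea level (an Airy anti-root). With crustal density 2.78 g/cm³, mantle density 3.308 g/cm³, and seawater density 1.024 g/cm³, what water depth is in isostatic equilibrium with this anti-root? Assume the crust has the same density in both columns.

5.68 km

Replacing a thickness d of crust by seawater at the top must be balanced by replacing crust with mantle at the base: d (ρ_c − ρ_w) = a (ρ_m − ρ_c).
d = a (ρ_m − ρ_c)/(ρ_c − ρ_w) = 18.9 km × 0.528/1.756 = 5.68 km.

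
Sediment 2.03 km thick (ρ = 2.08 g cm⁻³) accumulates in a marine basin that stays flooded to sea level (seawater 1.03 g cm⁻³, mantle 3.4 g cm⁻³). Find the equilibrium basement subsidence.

Submarine loading: the sediment displaces seawater, and the subsidence is in turn flooded, so s (ρ_m − ρ_w) = t (ρ_sed − ρ_w).
s = 2.03 km × (2.08 − 1.03) / (3.4 − 1.03) = 0.899 km.

0.899 km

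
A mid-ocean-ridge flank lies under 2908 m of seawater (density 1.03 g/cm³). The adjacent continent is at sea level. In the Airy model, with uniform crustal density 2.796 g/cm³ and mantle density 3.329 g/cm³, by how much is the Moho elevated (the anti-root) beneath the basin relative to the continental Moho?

9640 m

In Airy isostatic equilibrium: replacing crust with seawater at the top is compensated by replacing crust with mantle at the base: d (ρ_c − ρ_w) = a (ρ_m − ρ_c).
a = d (ρ_c − ρ_w)/(ρ_m − ρ_c) = 2908 m × 1.766/0.533 = 9640 m.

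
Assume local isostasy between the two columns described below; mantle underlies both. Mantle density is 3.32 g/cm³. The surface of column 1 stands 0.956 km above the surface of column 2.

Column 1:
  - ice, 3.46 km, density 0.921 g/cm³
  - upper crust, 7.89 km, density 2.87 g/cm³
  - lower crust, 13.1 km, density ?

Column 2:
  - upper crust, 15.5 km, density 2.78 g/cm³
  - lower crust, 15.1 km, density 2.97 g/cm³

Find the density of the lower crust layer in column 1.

Take the compensation level at the base of the deeper column (depth z_c below the surface of column 1) and equate Σ ρ_i t_i down to z_c; mantle fills any gap and the z_c terms cancel.
Column 1: 3.46×0.921 + 7.89×2.87 + 13.1×ρ + (z_c − 24.45)×3.32
Column 2: 0.956×0 + 15.5×2.78 + 15.1×2.97 + (z_c − 0.956 − 30.6)×3.32
The z_c×3.32 term appears on both sides and cancels. Collect the known terms of each column as K = Σ(ρt)_known − 3.32 × (depth of known layers): K_1 = 25.83096 − 3.32×24.45 = −55.34304; K_2 = 87.937 − 3.32×(0.956 + 30.6) = −16.82892.
Balance: K_1 + 13.1×ρ = K_2, so ρ = (K_2 − K_1)/13.1 = 38.5141/13.1 = 2.94 g/cm³.

2.94 g/cm³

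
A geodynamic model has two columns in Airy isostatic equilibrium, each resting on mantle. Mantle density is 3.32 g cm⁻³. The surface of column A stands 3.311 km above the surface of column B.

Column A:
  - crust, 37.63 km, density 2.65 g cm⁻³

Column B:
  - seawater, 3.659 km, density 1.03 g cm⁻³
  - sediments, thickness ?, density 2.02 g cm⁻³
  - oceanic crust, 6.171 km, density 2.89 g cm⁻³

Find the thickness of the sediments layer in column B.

Take the compensation level at the base of the deeper column (depth z_c below the surface of column A) and equate Σ ρ_i t_i down to z_c; mantle fills any gap and the z_c terms cancel.
Column A: 37.63×2.65 + (z_c − 37.63)×3.32
Column B: 3.311×0 + 3.659×1.03 + x×2.02 + 6.171×2.89 + (z_c − 3.311 − 9.83 − x)×3.32
The z_c×3.32 term appears on both sides and cancels. Collect the known terms of each column as K = Σ(ρt)_known − 3.32 × (depth of known layers): K_A = 99.7195 − 3.32×37.63 = −25.2121; K_B = 21.60296 − 3.32×(3.311 + 9.83) = −22.02516.
Balance: K_A = K_B − x×(3.32 − 2.02), so x = (K_B − K_A)/(3.32 − 2.02) = 3.18694/1.3 = 2.45 km.

2.45 km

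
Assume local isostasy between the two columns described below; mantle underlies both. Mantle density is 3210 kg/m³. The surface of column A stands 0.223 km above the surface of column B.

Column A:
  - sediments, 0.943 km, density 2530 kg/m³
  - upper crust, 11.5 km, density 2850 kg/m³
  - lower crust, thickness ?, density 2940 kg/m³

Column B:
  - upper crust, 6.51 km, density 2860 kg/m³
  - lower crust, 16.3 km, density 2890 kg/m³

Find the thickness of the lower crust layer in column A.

Take the compensation level at the base of the deeper column (depth z_c below the surface of column A) and equate Σ ρ_i t_i down to z_c; mantle fills any gap and the z_c terms cancel.
Column A: 0.943×2530 + 11.5×2850 + x×2940 + (z_c − 12.443 − x)×3210
Column B: 0.223×0 + 6.51×2860 + 16.3×2890 + (z_c − 0.223 − 22.81)×3210
The z_c×3210 term appears on both sides and cancels. Collect the known terms of each column as K = Σ(ρt)_known − 3210 × (depth of known layers): K_A = 35160.79 − 3210×12.443 = −4781.24; K_B = 65725.6 − 3210×(0.223 + 22.81) = −8210.33.
Balance: K_A − x×(3210 − 2940) = K_B, so x = (K_A − K_B)/(3210 − 2940) = 3429.09/270 = 12.7 km.

12.7 km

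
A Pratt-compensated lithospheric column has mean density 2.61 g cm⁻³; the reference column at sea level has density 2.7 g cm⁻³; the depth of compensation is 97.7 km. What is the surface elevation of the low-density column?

3.37 km

ρ_ref D = ρ (D + h) → h = D (ρ_ref − ρ)/ρ.
h = 97.7 km × (2.7 − 2.61)/2.61 = 3.37 km.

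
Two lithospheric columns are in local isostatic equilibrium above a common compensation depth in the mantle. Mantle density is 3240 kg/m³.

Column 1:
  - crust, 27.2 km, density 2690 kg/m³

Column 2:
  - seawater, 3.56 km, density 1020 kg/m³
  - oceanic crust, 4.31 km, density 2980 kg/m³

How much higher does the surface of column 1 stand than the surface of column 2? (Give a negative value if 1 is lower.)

1.83 km

For any compensation level in the mantle, the mantle terms cancel and isostasy reduces to e = (Σt_1 − Σt_2) − (Σ(ρt)_1 − Σ(ρt)_2) / ρ_m.
Σt_1 = 27.2 km; Σt_2 = 7.87 km; Σ(ρt)_1 = 73168; Σ(ρt)_2 = 16475 (in km·kg/m³).
e = (27.2 − 7.87) − (73168 − 16475) / 3240 = 1.83 km.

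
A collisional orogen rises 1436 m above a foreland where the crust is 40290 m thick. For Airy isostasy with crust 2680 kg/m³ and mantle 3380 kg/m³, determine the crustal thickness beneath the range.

Root depth r = h ρ_c / (ρ_m − ρ_c) = 1436 m × 2680 / 700 = 5498 m.
Total thickness = T + h + r = 40290 m + 1436 m + 5498 m = 47200 m.

47200 m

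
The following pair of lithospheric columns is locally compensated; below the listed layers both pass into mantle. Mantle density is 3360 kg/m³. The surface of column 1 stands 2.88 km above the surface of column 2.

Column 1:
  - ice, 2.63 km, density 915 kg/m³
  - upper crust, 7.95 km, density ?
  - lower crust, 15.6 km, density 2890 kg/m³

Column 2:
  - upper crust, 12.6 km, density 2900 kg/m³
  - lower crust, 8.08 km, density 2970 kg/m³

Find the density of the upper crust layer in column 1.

Take the compensation level at the base of the deeper column (depth z_c below the surface of column 1) and equate Σ ρ_i t_i down to z_c; mantle fills any gap and the z_c terms cancel.
Column 1: 2.63×915 + 7.95×ρ + 15.6×2890 + (z_c − 26.18)×3360
Column 2: 2.88×0 + 12.6×2900 + 8.08×2970 + (z_c − 2.88 − 20.68)×3360
The z_c×3360 term appears on both sides and cancels. Collect the known terms of each column as K = Σ(ρt)_known − 3360 × (depth of known layers): K_1 = 47490.45 − 3360×26.18 = −40474.35; K_2 = 60537.6 − 3360×(2.88 + 20.68) = −18624.
Balance: K_1 + 7.95×ρ = K_2, so ρ = (K_2 − K_1)/7.95 = 21850.4/7.95 = 2750 kg/m³.

2750 kg/m³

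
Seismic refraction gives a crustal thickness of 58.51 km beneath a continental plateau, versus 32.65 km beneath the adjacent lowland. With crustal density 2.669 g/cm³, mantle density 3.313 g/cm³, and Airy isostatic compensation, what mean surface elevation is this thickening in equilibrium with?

5.03 km

Excess crust Δ = 58.51 km − 32.65 km = 25.86 km, split between elevation h and root r with h + r = Δ.
Airy balance ρ_c h = (ρ_m − ρ_c) r gives r = h ρ_c/(ρ_m − ρ_c), so h (1 + ρ_c/(ρ_m − ρ_c)) = Δ, i.e. h = Δ (ρ_m − ρ_c)/ρ_m.
h = 25.86 km × 0.644/3.313 = 5.03 km.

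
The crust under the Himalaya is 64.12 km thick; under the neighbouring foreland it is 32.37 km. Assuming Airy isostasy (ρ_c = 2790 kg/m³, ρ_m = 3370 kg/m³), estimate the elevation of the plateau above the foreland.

5.46 km

Excess crust Δ = 64.12 km − 32.37 km = 31.75 km, split between elevation h and root r with h + r = Δ.
Airy balance ρ_c h = (ρ_m − ρ_c) r gives r = h ρ_c/(ρ_m − ρ_c), so h (1 + ρ_c/(ρ_m − ρ_c)) = Δ, i.e. h = Δ (ρ_m − ρ_c)/ρ_m.
h = 31.75 km × 580/3370 = 5.46 km.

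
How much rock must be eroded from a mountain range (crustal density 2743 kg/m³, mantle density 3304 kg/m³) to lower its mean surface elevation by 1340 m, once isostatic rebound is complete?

Net drop Δ = e − u = e − e ρ_c/ρ_m = e (ρ_m − ρ_c)/ρ_m.
e = Δ ρ_m/(ρ_m − ρ_c) = 1340 m × 3304/561 = 7890 m.

7890 m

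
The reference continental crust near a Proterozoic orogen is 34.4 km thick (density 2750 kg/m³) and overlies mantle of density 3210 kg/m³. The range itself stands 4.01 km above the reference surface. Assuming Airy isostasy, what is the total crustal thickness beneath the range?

Root depth r = h ρ_c / (ρ_m − ρ_c) = 4.01 km × 2750 / 460 = 23.97 km.
Total thickness = T + h + r = 34.4 km + 4.01 km + 23.97 km = 62.4 km.

62.4 km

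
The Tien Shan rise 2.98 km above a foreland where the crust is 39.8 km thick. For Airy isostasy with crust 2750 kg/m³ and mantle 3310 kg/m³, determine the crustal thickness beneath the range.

Root depth r = h ρ_c / (ρ_m − ρ_c) = 2.98 km × 2750 / 560 = 14.63 km.
Total thickness = T + h + r = 39.8 km + 2.98 km + 14.63 km = 57.4 km.

57.4 km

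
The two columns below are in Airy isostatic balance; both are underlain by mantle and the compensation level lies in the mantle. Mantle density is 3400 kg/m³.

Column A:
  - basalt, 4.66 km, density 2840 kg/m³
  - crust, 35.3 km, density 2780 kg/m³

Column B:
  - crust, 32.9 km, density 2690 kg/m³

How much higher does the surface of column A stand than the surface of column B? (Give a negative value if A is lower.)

For any compensation level in the mantle, the mantle terms cancel and isostasy reduces to e = (Σt_A − Σt_B) − (Σ(ρt)_A − Σ(ρt)_B) / ρ_m.
Σt_A = 39.96 km; Σt_B = 32.9 km; Σ(ρt)_A = 111368.4; Σ(ρt)_B = 88501 (in km·kg/m³).
e = (39.96 − 32.9) − (111368.4 − 88501) / 3400 = 0.334 km.

0.334 km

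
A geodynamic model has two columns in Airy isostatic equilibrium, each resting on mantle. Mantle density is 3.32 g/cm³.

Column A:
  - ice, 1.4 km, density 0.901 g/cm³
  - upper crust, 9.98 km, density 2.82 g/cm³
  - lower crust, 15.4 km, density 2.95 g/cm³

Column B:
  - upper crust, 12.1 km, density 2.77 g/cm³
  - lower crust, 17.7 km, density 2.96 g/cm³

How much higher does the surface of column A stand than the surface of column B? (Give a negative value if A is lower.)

0.316 km

For any compensation level in the mantle, the mantle terms cancel and isostasy reduces to e = (Σt_A − Σt_B) − (Σ(ρt)_A − Σ(ρt)_B) / ρ_m.
Σt_A = 26.78 km; Σt_B = 29.8 km; Σ(ρt)_A = 74.835; Σ(ρt)_B = 85.909 (in km·g/cm³).
e = (26.78 − 29.8) − (74.835 − 85.909) / 3.32 = 0.316 km.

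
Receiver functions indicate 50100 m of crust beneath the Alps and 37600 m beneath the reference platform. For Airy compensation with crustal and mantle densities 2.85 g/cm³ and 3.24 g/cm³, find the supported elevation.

1500 m

Excess crust Δ = 50100 m − 37600 m = 12500 m, split between elevation h and root r with h + r = Δ.
Airy balance ρ_c h = (ρ_m − ρ_c) r gives r = h ρ_c/(ρ_m − ρ_c), so h (1 + ρ_c/(ρ_m − ρ_c)) = Δ, i.e. h = Δ (ρ_m − ρ_c)/ρ_m.
h = 12500 m × 0.39/3.24 = 1500 m.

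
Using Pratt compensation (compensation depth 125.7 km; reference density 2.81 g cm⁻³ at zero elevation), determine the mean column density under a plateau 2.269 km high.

2.76 g cm⁻³

Pratt balance: ρ_ref D = ρ (D + h).
ρ = ρ_ref D/(D + h) = 2.81 × 125.7 km/(125.7 km + 2.269 km) = 2.76 g cm⁻³.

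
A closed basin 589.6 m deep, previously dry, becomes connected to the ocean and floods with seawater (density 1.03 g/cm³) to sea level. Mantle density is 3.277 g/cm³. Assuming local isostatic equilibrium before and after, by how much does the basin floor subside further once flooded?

After flooding the water column is d + s deep. Its weight must equal the weight of mantle displaced by the extra subsidence s: (d + s) ρ_w = s ρ_m.
s = d ρ_w / (ρ_m − ρ_w) = 589.6 m × 1.03/(3.277 − 1.03) = 270 m.

270 m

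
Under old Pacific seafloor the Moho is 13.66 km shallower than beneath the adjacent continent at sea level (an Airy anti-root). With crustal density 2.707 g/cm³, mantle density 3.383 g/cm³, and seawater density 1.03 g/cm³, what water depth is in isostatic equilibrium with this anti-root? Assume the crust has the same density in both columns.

5.51 km

Replacing a thickness d of crust by seawater at the top must be balanced by replacing crust with mantle at the base: d (ρ_c − ρ_w) = a (ρ_m − ρ_c).
d = a (ρ_m − ρ_c)/(ρ_c − ρ_w) = 13.66 km × 0.676/1.677 = 5.51 km.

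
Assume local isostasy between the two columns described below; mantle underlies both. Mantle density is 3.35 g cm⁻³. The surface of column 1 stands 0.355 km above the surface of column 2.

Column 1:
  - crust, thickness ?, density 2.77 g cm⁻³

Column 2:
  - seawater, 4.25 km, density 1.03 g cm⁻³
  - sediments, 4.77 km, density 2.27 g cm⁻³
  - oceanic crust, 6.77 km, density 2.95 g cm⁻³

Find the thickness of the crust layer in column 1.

Take the compensation level at the base of the deeper column (depth z_c below the surface of column 1) and equate Σ ρ_i t_i down to z_c; mantle fills any gap and the z_c terms cancel.
Column 1: x×2.77 + (z_c − 0 − x)×3.35
Column 2: 0.355×0 + 4.25×1.03 + 4.77×2.27 + 6.77×2.95 + (z_c − 0.355 − 15.79)×3.35
The z_c×3.35 term appears on both sides and cancels. Collect the known terms of each column as K = Σ(ρt)_known − 3.35 × (depth of known layers): K_1 = 0 − 3.35×0 = 0; K_2 = 35.1769 − 3.35×(0.355 + 15.79) = −18.90885.
Balance: K_1 − x×(3.35 − 2.77) = K_2, so x = (K_1 − K_2)/(3.35 − 2.77) = 18.9088/0.58 = 32.6 km.

32.6 km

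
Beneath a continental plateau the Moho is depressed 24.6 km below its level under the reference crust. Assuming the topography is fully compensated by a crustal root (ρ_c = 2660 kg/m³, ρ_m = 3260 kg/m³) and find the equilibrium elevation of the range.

5.55 km

Equating mass per unit area of the two columns: ρ_c h = (ρ_m − ρ_c) r.
h = r (ρ_m − ρ_c) / ρ_c = 24.6 km × (3260 − 2660) / 2660 = 5.55 km.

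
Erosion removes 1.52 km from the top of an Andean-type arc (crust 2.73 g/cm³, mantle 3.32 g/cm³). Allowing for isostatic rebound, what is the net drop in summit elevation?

0.27 km

Rebound u = e ρ_c/ρ_m = 1.52 km × 2.73/3.32 = 1.25 km.
Net surface drop = e − u = 1.52 km − 1.25 km = e (ρ_m − ρ_c)/ρ_m = 0.27 km.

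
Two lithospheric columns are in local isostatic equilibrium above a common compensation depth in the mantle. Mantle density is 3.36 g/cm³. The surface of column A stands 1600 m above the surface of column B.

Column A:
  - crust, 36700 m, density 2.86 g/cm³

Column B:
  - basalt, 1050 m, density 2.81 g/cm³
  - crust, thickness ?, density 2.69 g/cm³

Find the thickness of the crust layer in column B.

18500 m

Take the compensation level at the base of the deeper column (depth z_c below the surface of column A) and equate Σ ρ_i t_i down to z_c; mantle fills any gap and the z_c terms cancel.
Column A: 36700×2.86 + (z_c − 36700)×3.36
Column B: 1600×0 + 1050×2.81 + x×2.69 + (z_c − 1600 − 1050 − x)×3.36
The z_c×3.36 term appears on both sides and cancels. Collect the known terms of each column as K = Σ(ρt)_known − 3.36 × (depth of known layers): K_A = 104962 − 3.36×36700 = −18350; K_B = 2950.5 − 3.36×(1600 + 1050) = −5953.5.
Balance: K_A = K_B − x×(3.36 − 2.69), so x = (K_B − K_A)/(3.36 − 2.69) = 12396.5/0.67 = 18500 m.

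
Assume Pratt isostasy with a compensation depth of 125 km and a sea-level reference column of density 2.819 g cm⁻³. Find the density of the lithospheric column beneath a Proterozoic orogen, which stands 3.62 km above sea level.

2.74 g cm⁻³

Pratt balance: ρ_ref D = ρ (D + h).
ρ = ρ_ref D/(D + h) = 2.819 × 125 km/(125 km + 3.62 km) = 2.74 g cm⁻³.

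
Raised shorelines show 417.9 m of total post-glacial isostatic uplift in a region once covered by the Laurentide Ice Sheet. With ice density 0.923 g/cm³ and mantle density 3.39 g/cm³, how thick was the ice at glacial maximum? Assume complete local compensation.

u = t ρ_ice/ρ_m → t = u ρ_m/ρ_ice = 417.9 m × 3.39/0.923 = 1530 m.

1530 m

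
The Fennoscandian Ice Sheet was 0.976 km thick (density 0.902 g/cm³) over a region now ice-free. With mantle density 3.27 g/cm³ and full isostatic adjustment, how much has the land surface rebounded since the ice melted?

Removing the load lets mantle flow back in; uplift u satisfies ρ_ice t = ρ_m u.
u = t ρ_ice/ρ_m = 0.976 km × 0.902/3.27 = 0.269 km.

0.269 km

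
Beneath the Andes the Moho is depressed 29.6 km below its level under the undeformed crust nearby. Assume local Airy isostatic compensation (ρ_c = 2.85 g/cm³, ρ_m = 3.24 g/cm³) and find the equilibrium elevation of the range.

4.05 km

In Airy isostatic equilibrium: ρ_c h = (ρ_m − ρ_c) r.
h = r (ρ_m − ρ_c) / ρ_c = 29.6 km × (3.24 − 2.85) / 2.85 = 4.05 km.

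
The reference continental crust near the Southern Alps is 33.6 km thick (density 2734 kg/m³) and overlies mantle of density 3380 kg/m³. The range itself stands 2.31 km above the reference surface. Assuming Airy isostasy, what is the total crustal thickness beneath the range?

45.7 km

Root depth r = h ρ_c / (ρ_m − ρ_c) = 2.31 km × 2734 / 646 = 9.776 km.
Total thickness = T + h + r = 33.6 km + 2.31 km + 9.776 km = 45.7 km.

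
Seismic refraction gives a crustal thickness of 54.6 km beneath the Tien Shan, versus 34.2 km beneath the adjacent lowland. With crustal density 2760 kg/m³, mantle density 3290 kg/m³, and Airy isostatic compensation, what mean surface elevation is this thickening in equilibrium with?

3.29 km

Excess crust Δ = 54.6 km − 34.2 km = 20.4 km, split between elevation h and root r with h + r = Δ.
Airy balance ρ_c h = (ρ_m − ρ_c) r gives r = h ρ_c/(ρ_m − ρ_c), so h (1 + ρ_c/(ρ_m − ρ_c)) = Δ, i.e. h = Δ (ρ_m − ρ_c)/ρ_m.
h = 20.4 km × 530/3290 = 3.29 km.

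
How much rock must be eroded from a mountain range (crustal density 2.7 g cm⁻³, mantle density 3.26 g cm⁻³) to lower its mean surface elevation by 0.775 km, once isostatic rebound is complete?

4.51 km

Net drop Δ = e − u = e − e ρ_c/ρ_m = e (ρ_m − ρ_c)/ρ_m.
e = Δ ρ_m/(ρ_m − ρ_c) = 0.775 km × 3.26/0.56 = 4.51 km.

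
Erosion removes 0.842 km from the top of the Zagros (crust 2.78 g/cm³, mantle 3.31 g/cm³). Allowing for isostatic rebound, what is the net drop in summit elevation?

Rebound u = e ρ_c/ρ_m = 0.842 km × 2.78/3.31 = 0.7072 km.
Net surface drop = e − u = 0.842 km − 0.7072 km = e (ρ_m − ρ_c)/ρ_m = 0.135 km.

0.135 km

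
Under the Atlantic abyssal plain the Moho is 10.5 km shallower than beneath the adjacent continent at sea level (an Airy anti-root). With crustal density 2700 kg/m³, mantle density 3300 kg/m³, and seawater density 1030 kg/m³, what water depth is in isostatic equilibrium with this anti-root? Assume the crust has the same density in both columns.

3.77 km

Replacing a thickness d of crust by seawater at the top must be balanced by replacing crust with mantle at the base: d (ρ_c − ρ_w) = a (ρ_m − ρ_c).
d = a (ρ_m − ρ_c)/(ρ_c − ρ_w) = 10.5 km × 600/1670 = 3.77 km.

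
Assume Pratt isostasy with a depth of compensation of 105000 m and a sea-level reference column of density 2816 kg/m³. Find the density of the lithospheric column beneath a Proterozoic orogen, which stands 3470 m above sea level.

Pratt balance: ρ_ref D = ρ (D + h).
ρ = ρ_ref D/(D + h) = 2816 × 105000 m/(105000 m + 3470 m) = 2730 kg/m³.

2730 kg/m³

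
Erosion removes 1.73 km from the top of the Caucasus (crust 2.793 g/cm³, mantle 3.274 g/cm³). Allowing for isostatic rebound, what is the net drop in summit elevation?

0.254 km

Rebound u = e ρ_c/ρ_m = 1.73 km × 2.793/3.274 = 1.476 km.
Net surface drop = e − u = 1.73 km − 1.476 km = e (ρ_m − ρ_c)/ρ_m = 0.254 km.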